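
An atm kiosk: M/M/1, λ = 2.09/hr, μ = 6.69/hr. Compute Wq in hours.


ρ = 2.09/6.69 = 0.3124
Wq = ρ/(μ−λ) = 0.3124/(6.69 − 2.09) = 0.3124/4.60 = 0.06791 hr

Final: 0.06791 hr


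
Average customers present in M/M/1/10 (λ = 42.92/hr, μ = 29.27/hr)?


ρ = 42.92/29.27 = 1.4663
L = ρ[1 − (K+1)ρ^K + Kρ^(K+1)] / [(1−ρ)(1−ρ^(K+1))]
Numerator: 1.4663·(1 − 11·45.958930 + 10·67.391776) = 248.354633
Denominator: (-0.4663)·(-66.391776) = 30.961658
L = 248.354633/30.961658 = 8.0214

Final: 8.0214


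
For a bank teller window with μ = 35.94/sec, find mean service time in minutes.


Mean service time = 1/μ = 1/35.94 second = 0.02782 second
In minutes: 0.02782 × 0.0166667 = 0.0004637 min

Final: 0.0004637 min


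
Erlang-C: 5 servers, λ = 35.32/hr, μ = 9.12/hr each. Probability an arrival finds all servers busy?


a = λ/μ = 3.8728; ρ = a/5 = 0.7746
P₀ = 0.015716 (from M/M/c formula)
C(c,a) = [a^c/(c!(1−ρ))]·P₀ = [871.22290/(120·0.2254)]·0.015716
= 32.20474·0.015716 = 0.506115

Final: 0.506115


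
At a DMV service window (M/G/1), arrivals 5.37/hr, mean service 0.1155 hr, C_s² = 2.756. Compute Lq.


ρ = λ·E[S] = 5.37·0.1155 = 0.6202
Lq = ρ²(1+C_s²)/(2(1−ρ)) = 0.3847·(1+2.756)/(2·0.3798)
= 0.3847·3.7560/0.7595 = 1.90236

Final: 1.90236


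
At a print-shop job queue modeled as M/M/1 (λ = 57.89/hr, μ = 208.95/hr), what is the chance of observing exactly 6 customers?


ρ = 57.89/208.95 = 0.2771
P_n = (1−ρ)·ρ^n = (1 − 0.2771)·0.2771^6 = 0.7229·0.0004522 = 0.0003269

Final: 0.0003269


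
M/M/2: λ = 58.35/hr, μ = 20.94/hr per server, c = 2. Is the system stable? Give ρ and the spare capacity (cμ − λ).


Total capacity cμ = 2·20.94 = 41.88/hr
ρ = λ/(cμ) = 58.35/41.88 = 1.3933
Stable ⇔ ρ < 1: NO
Spare capacity = cμ − λ = 41.88 − 58.35 = -16.47/hr

Final: ρ = 1.3933; unstable; margin = -16.47/hr


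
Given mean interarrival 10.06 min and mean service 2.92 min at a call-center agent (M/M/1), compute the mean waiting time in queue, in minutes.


λ = 60/10.06 = 5.9642 /hr
μ = 60/2.92 = 20.5479 /hr
ρ = λ/μ = 5.9642/20.5479 = 0.2903
Wq = ρ/(μ−λ) = 0.2903/(20.5479−5.9642) = 0.01990 hr
In minutes: 0.01990·60 = 1.194 min

Final: 1.194 min


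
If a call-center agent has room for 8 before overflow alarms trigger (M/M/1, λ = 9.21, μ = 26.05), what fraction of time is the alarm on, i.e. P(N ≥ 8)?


ρ = 9.21/26.05 = 0.3536
P(N ≥ n) = ρ^n = 0.3536^8 = 0.0002441

Final: 0.0002441


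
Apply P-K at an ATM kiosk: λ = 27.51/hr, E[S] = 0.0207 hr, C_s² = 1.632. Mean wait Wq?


ρ = λ·E[S] = 27.51·0.0207 = 0.5695
E[S²] = E[S]²(1+C_s²) = 0.0207²·(1+1.632) = 0.001128
Wq = λ·E[S²]/(2(1−ρ)) = 27.51·0.001128/(2·0.4305) = 0.03603 hr

Final: 0.03603 hr


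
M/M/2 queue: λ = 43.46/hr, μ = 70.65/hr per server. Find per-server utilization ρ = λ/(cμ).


ρ = λ/(cμ) = 43.46/(2·70.65) = 43.46/141.30 = 0.3076

Final: 0.3076


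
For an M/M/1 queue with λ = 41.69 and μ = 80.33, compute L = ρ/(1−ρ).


ρ = λ/μ = 41.69/80.33 = 0.5190
L = ρ/(1−ρ) = 0.5190/(1 − 0.5190) = 0.5190/0.4810 = 1.0789

Final: 1.0789


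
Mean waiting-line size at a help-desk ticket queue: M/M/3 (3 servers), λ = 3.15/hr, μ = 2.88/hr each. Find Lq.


a = λ/μ = 1.0938; ρ = a/3 = 0.3646
P₀ = 0.329479
Lq = P₀·a^c·ρ / (c!·(1−ρ)²) = 0.329479·1.30844·0.3646/(6·0.40375)
= 0.06488

Final: 0.06488


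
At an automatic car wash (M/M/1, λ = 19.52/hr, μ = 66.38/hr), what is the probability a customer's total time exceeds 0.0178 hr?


W ~ Exponential(μ−λ) for M/M/1.
μ − λ = 66.38 − 19.52 = 46.8600
P(W > t) = e^{−(μ−λ)t} = e^{−0.8341} = 0.434262

Final: 0.434262


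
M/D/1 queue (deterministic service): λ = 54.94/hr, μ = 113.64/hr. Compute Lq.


ρ = 54.94/113.64 = 0.4835
M/D/1: Lq = ρ²/(2(1−ρ)) = 0.2337/(2·0.5165) = 0.22624

Final: 0.22624


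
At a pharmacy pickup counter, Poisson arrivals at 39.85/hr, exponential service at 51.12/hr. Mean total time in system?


W = 1/(μ−λ) = 1/(51.12 − 39.85) = 1/11.27 = 0.08873 hr

Final: 0.08873 hr


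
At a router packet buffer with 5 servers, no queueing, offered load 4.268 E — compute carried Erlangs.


B(5,4.268) = 0.222837 (Erlang-B)
Carried load = a(1 − B) = 4.268·(1 − 0.222837) = 4.268·0.777163 = 3.3169 E

Final: 3.3169 Erlangs


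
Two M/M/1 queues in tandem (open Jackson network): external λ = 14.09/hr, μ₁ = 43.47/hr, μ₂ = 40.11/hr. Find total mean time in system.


Each node sees arrival rate λ = 14.09/hr (tandem ⇒ throughput preserved).
W₁ = 1/(μ₁−λ) = 1/(43.47−14.09) = 0.03404 hr
W₂ = 1/(μ₂−λ) = 1/(40.11−14.09) = 0.03843 hr
W_total = W₁ + W₂ = 0.03404 + 0.03843 = 0.07247 hr

Final: 0.07247 hr


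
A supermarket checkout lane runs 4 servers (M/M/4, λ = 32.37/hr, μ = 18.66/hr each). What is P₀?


a = λ/μ = 32.37/18.66 = 1.7347; ρ = a/c = 0.4337
Σ_{k=0}^{3} a^k/k! (terms k=0..3) = 1.00000 + 1.73473 + 1.50464 + 0.87005 = 5.10941
Tail: a^4/(4!(1−ρ)) = 9.05575/(24·0.5663) = 0.66627
P₀ = 1/(5.10941 + 0.66627) = 1/5.77568 = 0.173140

Final: 0.173140


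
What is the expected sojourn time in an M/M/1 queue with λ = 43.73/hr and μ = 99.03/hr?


W = 1/(μ−λ) = 1/(99.03 − 43.73) = 1/55.30 = 0.01808 hr

Final: 0.01808 hr


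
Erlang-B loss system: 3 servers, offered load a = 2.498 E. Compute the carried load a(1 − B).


B(3,2.498) = 0.281895 (Erlang-B)
Carried load = a(1 − B) = 2.498·(1 − 0.281895) = 2.498·0.718105 = 1.7938 E

Final: 1.7938 Erlangs


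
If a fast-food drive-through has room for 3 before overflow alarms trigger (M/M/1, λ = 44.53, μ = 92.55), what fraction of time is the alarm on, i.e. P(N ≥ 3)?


ρ = 44.53/92.55 = 0.4811
P(N ≥ n) = ρ^n = 0.4811^3 = 0.111386

Final: 0.111386


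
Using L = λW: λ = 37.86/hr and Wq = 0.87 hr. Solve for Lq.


Lq = λWq = 37.86·0.87 = 32.9382

Final: 32.9382


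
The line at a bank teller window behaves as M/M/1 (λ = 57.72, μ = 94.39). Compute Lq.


ρ = 57.72/94.39 = 0.6115
Lq = ρ²/(1−ρ) = 0.3739/0.3885 = 0.9625

Final: 0.9625


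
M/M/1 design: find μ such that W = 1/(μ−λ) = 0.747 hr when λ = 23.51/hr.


W = 1/(μ−λ) ⇒ μ − λ = 1/W = 1/0.747 = 1.3387
μ = λ + 1/W = 23.51 + 1.3387 = 24.8487 per hr

Final: 24.8487 /hr


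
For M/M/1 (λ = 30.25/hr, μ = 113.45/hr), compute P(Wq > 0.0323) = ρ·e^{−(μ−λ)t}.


ρ = 30.25/113.45 = 0.2666
P(Wq > t) = ρ·e^{−(μ−λ)t} = 0.2666·e^{−2.6874}
= 0.2666·0.068060 = 0.018147

Final: 0.018147


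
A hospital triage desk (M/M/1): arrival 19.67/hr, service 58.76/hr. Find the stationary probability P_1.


ρ = 19.67/58.76 = 0.3348
P_n = (1−ρ)·ρ^n = (1 − 0.3348)·0.3348^1 = 0.6652·0.334752 = 0.222693

Final: 0.222693


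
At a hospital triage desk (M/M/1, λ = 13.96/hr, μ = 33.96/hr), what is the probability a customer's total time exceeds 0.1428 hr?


W ~ Exponential(μ−λ) for M/M/1.
μ − λ = 33.96 − 13.96 = 20.0000
P(W > t) = e^{−(μ−λ)t} = e^{−2.8560} = 0.057498

Final: 0.057498


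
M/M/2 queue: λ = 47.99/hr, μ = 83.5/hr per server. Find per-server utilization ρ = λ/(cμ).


ρ = λ/(cμ) = 47.99/(2·83.5) = 47.99/167.00 = 0.2874

Final: 0.2874


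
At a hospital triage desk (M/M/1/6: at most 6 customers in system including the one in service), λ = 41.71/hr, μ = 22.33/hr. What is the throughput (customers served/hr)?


ρ = 1.8679; P_K = (1−ρ)ρ^6/(1−ρ^7) = 0.470568
λ_eff = λ(1 − P_K) = 41.71·(1 − 0.470568) = 41.71·0.529432 = 22.0826 /hr

Final: 22.0826 /hr


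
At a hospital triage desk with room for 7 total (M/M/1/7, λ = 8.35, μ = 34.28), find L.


ρ = 8.35/34.28 = 0.2436
L = ρ[1 − (K+1)ρ^K + Kρ^(K+1)] / [(1−ρ)(1−ρ^(K+1))]
Numerator: 0.2436·(1 − 8·0.00005088 + 7·0.00001239) = 0.243504
Denominator: (0.7564)·(0.999988) = 0.756408
L = 0.243504/0.756408 = 0.3219

Final: 0.3219


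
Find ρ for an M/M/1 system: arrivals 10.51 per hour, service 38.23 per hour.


ρ = λ/μ = 10.51/38.23 = 0.2749

Final: 0.2749


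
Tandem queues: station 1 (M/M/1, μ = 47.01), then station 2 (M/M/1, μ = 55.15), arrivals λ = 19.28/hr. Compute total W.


Each node sees arrival rate λ = 19.28/hr (tandem ⇒ throughput preserved).
W₁ = 1/(μ₁−λ) = 1/(47.01−19.28) = 0.03606 hr
W₂ = 1/(μ₂−λ) = 1/(55.15−19.28) = 0.02788 hr
W_total = W₁ + W₂ = 0.03606 + 0.02788 = 0.06394 hr

Final: 0.06394 hr


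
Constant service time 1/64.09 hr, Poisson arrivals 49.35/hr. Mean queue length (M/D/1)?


ρ = 49.35/64.09 = 0.7700
M/D/1: Lq = ρ²/(2(1−ρ)) = 0.5929/(2·0.2300) = 1.28901

Final: 1.28901


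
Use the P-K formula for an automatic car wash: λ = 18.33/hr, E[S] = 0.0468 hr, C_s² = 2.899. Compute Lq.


ρ = λ·E[S] = 18.33·0.0468 = 0.8578
Lq = ρ²(1+C_s²)/(2(1−ρ)) = 0.7359·(1+2.899)/(2·0.1422)
= 0.7359·3.8990/0.2843 = 10.09194

Final: 10.09194


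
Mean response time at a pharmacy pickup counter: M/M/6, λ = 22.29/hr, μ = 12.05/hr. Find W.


a = 1.8498; ρ = 0.3083; P₀ = 0.157125
Lq = P₀·a^c·ρ/(c!(1−ρ)²) = 0.005634
Wq = Lq/λ = 0.005634/22.29 = 0.0002527 hr
W = Wq + 1/μ = 0.0002527 + 0.08299 = 0.08324 hr

Final: 0.08324 hr


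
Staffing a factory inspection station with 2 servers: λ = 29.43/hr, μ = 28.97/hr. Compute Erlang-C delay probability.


a = λ/μ = 1.0159; ρ = a/2 = 0.5079
P₀ = 0.326313 (from M/M/c formula)
C(c,a) = [a^c/(c!(1−ρ))]·P₀ = [1.03201/(2·0.4921)]·0.326313
= 1.04866·0.326313 = 0.342192

Final: 0.342192


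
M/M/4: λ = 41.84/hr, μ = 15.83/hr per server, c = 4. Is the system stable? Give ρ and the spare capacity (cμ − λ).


Total capacity cμ = 4·15.83 = 63.32/hr
ρ = λ/(cμ) = 41.84/63.32 = 0.6608
Stable ⇔ ρ < 1: YES
Spare capacity = cμ − λ = 63.32 − 41.84 = 21.48/hr

Final: ρ = 0.6608; stable; margin = 21.48/hr


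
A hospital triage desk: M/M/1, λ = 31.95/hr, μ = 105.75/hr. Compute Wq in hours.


ρ = 31.95/105.75 = 0.3021
Wq = ρ/(μ−λ) = 0.3021/(105.75 − 31.95) = 0.3021/73.80 = 0.004094 hr

Final: 0.004094 hr


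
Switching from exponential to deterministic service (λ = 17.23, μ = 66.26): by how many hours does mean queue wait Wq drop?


ρ = 17.23/66.26 = 0.2600
Wq(M/M/1) = ρ/(μ−λ) = 0.2600/49.03 = 0.005304 hr
Wq(M/D/1) = ρ/(2(μ−λ)) = 0.002652 hr
Savings = 0.005304 − 0.002652 = 0.002652 hr

Final: 0.002652 hr


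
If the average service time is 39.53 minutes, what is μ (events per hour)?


μ = 1/(service time) in consistent units.
1 hour = 60 min, so μ = 60/39.53 = 1.5178 per hour

Final: 1.5178 /hr


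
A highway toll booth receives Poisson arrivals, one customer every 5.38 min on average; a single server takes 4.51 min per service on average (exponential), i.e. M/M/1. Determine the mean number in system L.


λ = 60/5.38 = 11.1524 /hr
μ = 60/4.51 = 13.3038 /hr
ρ = λ/μ = 11.1524/13.3038 = 0.8383
L = ρ/(1−ρ) = 0.8383/0.1617 = 5.1839

Final: 5.1839


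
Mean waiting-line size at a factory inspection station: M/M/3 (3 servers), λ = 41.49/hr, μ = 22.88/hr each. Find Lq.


a = λ/μ = 1.8134; ρ = a/3 = 0.6045
P₀ = 0.143470
Lq = P₀·a^c·ρ / (c!·(1−ρ)²) = 0.143470·5.96296·0.6045/(6·0.15645)
= 0.55087

Final: 0.55087


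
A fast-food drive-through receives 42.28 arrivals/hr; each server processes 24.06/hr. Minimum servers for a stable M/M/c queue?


Stability requires cμ > λ ⇔ c > λ/μ.
λ/μ = 42.28/24.06 = 1.7573
Minimum integer c = ⌊1.7573⌋ + 1 = 2
Check: 2·24.06 = 48.12 > 42.28, while 1·24.06 = 24.06 ≤ 42.28

Final: 2 servers


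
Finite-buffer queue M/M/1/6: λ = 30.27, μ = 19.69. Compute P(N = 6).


ρ = λ/μ = 30.27/19.69 = 1.5373
P_K = (1−ρ)ρ^K/(1−ρ^(K+1)) = (-0.5373·13.200799)/(1 − 20.293966)
= -7.093167/-19.293966 = 0.367637

Final: 0.367637


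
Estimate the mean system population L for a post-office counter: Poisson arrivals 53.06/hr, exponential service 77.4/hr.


ρ = λ/μ = 53.06/77.4 = 0.6855
L = ρ/(1−ρ) = 0.6855/(1 − 0.6855) = 0.6855/0.3145 = 2.1800

Final: 2.1800


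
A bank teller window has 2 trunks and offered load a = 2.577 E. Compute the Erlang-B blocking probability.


B(c,a) = (a^c/c!) / Σ_{k=0}^{c} a^k/k!
a^2/2! = 3.320464
Σ terms (k=0..2): 1.00000 + 2.57700 + 3.32046 = 6.897464
B = 3.320464/6.897464 = 0.481404

Final: 0.481404


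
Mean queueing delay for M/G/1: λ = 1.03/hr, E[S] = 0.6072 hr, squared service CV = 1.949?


ρ = λ·E[S] = 1.03·0.6072 = 0.6254
E[S²] = E[S]²(1+C_s²) = 0.6072²·(1+1.949) = 1.087272
Wq = λ·E[S²]/(2(1−ρ)) = 1.03·1.087272/(2·0.3746) = 1.49485 hr

Final: 1.49485 hr


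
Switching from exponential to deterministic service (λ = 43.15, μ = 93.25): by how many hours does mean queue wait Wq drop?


ρ = 43.15/93.25 = 0.4627
Wq(M/M/1) = ρ/(μ−λ) = 0.4627/50.10 = 0.009236 hr
Wq(M/D/1) = ρ/(2(μ−λ)) = 0.004618 hr
Savings = 0.009236 − 0.004618 = 0.004618 hr

Final: 0.004618 hr


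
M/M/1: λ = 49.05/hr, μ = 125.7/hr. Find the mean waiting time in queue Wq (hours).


ρ = 49.05/125.7 = 0.3902
Wq = ρ/(μ−λ) = 0.3902/(125.7 − 49.05) = 0.3902/76.65 = 0.005091 hr

Final: 0.005091 hr


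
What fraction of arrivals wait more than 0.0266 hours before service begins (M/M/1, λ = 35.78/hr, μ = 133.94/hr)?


ρ = 35.78/133.94 = 0.2671
P(Wq > t) = ρ·e^{−(μ−λ)t} = 0.2671·e^{−2.6111}
= 0.2671·0.073457 = 0.019623

Final: 0.019623


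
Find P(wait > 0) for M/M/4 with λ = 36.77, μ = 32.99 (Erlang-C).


a = λ/μ = 1.1146; ρ = a/4 = 0.2786
P₀ = 0.327264 (from M/M/c formula)
C(c,a) = [a^c/(c!(1−ρ))]·P₀ = [1.54328/(24·0.7214)]·0.327264
= 0.08914·0.327264 = 0.029173

Final: 0.029173


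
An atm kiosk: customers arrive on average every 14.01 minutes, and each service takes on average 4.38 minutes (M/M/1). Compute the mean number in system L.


λ = 60/14.01 = 4.2827 /hr
μ = 60/4.38 = 13.6986 /hr
ρ = λ/μ = 4.2827/13.6986 = 0.3126
L = ρ/(1−ρ) = 0.3126/0.6874 = 0.4548

Final: 0.4548


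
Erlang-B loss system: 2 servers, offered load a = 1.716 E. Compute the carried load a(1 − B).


B(2,1.716) = 0.351531 (Erlang-B)
Carried load = a(1 − B) = 1.716·(1 − 0.351531) = 1.716·0.648469 = 1.1128 E

Final: 1.1128 Erlangs


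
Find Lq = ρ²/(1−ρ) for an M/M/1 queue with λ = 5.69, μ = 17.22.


ρ = 5.69/17.22 = 0.3304
Lq = ρ²/(1−ρ) = 0.1092/0.6696 = 0.1631

Final: 0.1631


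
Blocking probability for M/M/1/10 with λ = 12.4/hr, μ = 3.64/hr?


ρ = λ/μ = 12.4/3.64 = 3.4066
P_K = (1−ρ)ρ^K/(1−ρ^(K+1)) = (-2.4066·210476.210112)/(1 − 717006.869613)
= -506530.659501/-717005.869613 = 0.706453

Final: 0.706453


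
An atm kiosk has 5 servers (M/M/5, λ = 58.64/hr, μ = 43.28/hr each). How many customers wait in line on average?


a = λ/μ = 1.3549; ρ = a/5 = 0.2710
P₀ = 0.257737
Lq = P₀·a^c·ρ / (c!·(1−ρ)²) = 0.257737·4.56598·0.2710/(120·0.53147)
= 0.005000

Final: 0.005000


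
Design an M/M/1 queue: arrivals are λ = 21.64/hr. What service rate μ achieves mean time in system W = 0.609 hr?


W = 1/(μ−λ) ⇒ μ − λ = 1/W = 1/0.609 = 1.6420
μ = λ + 1/W = 21.64 + 1.6420 = 23.2820 per hr

Final: 23.2820 /hr


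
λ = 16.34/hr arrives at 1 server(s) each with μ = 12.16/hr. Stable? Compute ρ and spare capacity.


Total capacity cμ = 1·12.16 = 12.16/hr
ρ = λ/(cμ) = 16.34/12.16 = 1.3438
Stable ⇔ ρ < 1: NO
Spare capacity = cμ − λ = 12.16 − 16.34 = -4.18/hr

Final: ρ = 1.3438; unstable; margin = -4.18/hr


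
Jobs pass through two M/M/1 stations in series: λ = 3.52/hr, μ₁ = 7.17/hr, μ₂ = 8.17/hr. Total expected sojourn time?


Each node sees arrival rate λ = 3.52/hr (tandem ⇒ throughput preserved).
W₁ = 1/(μ₁−λ) = 1/(7.17−3.52) = 0.27397 hr
W₂ = 1/(μ₂−λ) = 1/(8.17−3.52) = 0.21505 hr
W_total = W₁ + W₂ = 0.27397 + 0.21505 = 0.48903 hr

Final: 0.48903 hr


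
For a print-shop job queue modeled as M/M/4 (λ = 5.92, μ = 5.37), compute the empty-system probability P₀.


a = λ/μ = 5.92/5.37 = 1.1024; ρ = a/c = 0.2756
Σ_{k=0}^{3} a^k/k! (terms k=0..3) = 1.00000 + 1.10242 + 0.60767 + 0.22330 = 2.93339
Tail: a^4/(4!(1−ρ)) = 1.47703/(24·0.7244) = 0.08496
P₀ = 1/(2.93339 + 0.08496) = 1/3.01835 = 0.331307

Final: 0.331307


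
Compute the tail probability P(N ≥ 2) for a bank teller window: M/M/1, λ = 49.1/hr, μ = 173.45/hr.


ρ = 49.1/173.45 = 0.2831
P(N ≥ n) = ρ^n = 0.2831^2 = 0.080134

Final: 0.080134


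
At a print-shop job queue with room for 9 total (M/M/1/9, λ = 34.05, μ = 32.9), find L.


ρ = 34.05/32.9 = 1.0350
L = ρ[1 − (K+1)ρ^K + Kρ^(K+1)] / [(1−ρ)(1−ρ^(K+1))]
Numerator: 1.0350·(1 − 10·1.362357 + 9·1.409978) = 0.068541
Denominator: (-0.03495)·(-0.409978) = 0.014331
L = 0.068541/0.014331 = 4.7829

Final: 4.7829


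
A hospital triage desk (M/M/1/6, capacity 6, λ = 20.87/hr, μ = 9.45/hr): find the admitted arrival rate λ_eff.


ρ = 2.2085; P_K = (1−ρ)ρ^6/(1−ρ^7) = 0.549341
λ_eff = λ(1 − P_K) = 20.87·(1 − 0.549341) = 20.87·0.450659 = 9.4053 /hr

Final: 9.4053 /hr


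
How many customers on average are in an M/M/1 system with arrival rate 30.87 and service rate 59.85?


ρ = λ/μ = 30.87/59.85 = 0.5158
L = ρ/(1−ρ) = 0.5158/(1 − 0.5158) = 0.5158/0.4842 = 1.0652

Final: 1.0652


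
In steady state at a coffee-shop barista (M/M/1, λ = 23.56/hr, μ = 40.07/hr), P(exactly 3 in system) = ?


ρ = 23.56/40.07 = 0.5880
P_n = (1−ρ)·ρ^n = (1 − 0.5880)·0.5880^3 = 0.4120·0.203267 = 0.083752

Final: 0.083752


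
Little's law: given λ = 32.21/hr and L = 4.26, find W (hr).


W = L/λ = 4.26/32.21 = 0.1323 hr

Final: 0.1323 hr


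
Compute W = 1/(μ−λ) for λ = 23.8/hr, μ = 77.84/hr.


W = 1/(μ−λ) = 1/(77.84 − 23.8) = 1/54.04 = 0.01850 hr

Final: 0.01850 hr


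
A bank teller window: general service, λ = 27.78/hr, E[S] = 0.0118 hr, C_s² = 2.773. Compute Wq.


ρ = λ·E[S] = 27.78·0.0118 = 0.3278
E[S²] = E[S]²(1+C_s²) = 0.0118²·(1+2.773) = 0.0005254
Wq = λ·E[S²]/(2(1−ρ)) = 27.78·0.0005254/(2·0.6722) = 0.01086 hr

Final: 0.01086 hr


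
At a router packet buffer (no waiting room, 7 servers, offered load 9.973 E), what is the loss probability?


B(c,a) = (a^c/c!) / Σ_{k=0}^{c} a^k/k!
a^7/7! = 1946.929371
Σ terms (k=0..7): 1.00000 + 9.97300 + 49.73036 + 165.32031 + 412.18486 + 822.14392 + 1366.54022 + 1946.92937 = 4773.822040
B = 1946.929371/4773.822040 = 0.407835

Final: 0.407835


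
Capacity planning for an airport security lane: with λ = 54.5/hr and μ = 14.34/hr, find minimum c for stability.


Stability requires cμ > λ ⇔ c > λ/μ.
λ/μ = 54.5/14.34 = 3.8006
Minimum integer c = ⌊3.8006⌋ + 1 = 4
Check: 4·14.34 = 57.36 > 54.5, while 3·14.34 = 43.02 ≤ 54.5

Final: 4 servers


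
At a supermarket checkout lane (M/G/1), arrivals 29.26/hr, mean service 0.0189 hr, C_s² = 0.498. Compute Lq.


ρ = λ·E[S] = 29.26·0.0189 = 0.5530
Lq = ρ²(1+C_s²)/(2(1−ρ)) = 0.3058·(1+0.498)/(2·0.4470)
= 0.3058·1.4980/0.8940 = 0.51246

Final: 0.51246


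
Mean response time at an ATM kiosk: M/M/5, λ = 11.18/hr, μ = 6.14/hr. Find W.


a = 1.8208; ρ = 0.3642; P₀ = 0.161158
Lq = P₀·a^c·ρ/(c!(1−ρ)²) = 0.02421
Wq = Lq/λ = 0.02421/11.18 = 0.002166 hr
W = Wq + 1/μ = 0.002166 + 0.16287 = 0.16503 hr

Final: 0.16503 hr


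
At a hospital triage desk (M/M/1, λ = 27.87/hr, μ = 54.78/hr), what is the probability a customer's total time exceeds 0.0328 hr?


W ~ Exponential(μ−λ) for M/M/1.
μ − λ = 54.78 − 27.87 = 26.9100
P(W > t) = e^{−(μ−λ)t} = e^{−0.8826} = 0.413686

Final: 0.413686


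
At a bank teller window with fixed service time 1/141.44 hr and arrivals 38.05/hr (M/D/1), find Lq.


ρ = 38.05/141.44 = 0.2690
M/D/1: Lq = ρ²/(2(1−ρ)) = 0.07237/(2·0.7310) = 0.04950

Final: 0.04950


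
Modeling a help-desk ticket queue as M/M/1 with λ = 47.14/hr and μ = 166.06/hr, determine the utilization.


ρ = λ/μ = 47.14/166.06 = 0.2839

Final: 0.2839


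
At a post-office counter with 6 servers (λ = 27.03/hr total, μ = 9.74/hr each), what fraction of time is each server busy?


ρ = λ/(cμ) = 27.03/(6·9.74) = 27.03/58.44 = 0.4625

Final: 0.4625


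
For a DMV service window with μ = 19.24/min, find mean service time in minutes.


Mean service time = 1/μ = 1/19.24 minute = 0.05198 minute
In minutes: 0.05198 × 1 = 0.05198 min

Final: 0.05198 min


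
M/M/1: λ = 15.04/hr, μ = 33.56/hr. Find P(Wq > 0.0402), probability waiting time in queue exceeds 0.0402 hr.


ρ = 15.04/33.56 = 0.4482
P(Wq > t) = ρ·e^{−(μ−λ)t} = 0.4482·e^{−0.7445}
= 0.4482·0.474970 = 0.212859

Final: 0.212859


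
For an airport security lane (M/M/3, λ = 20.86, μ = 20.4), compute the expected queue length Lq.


a = λ/μ = 1.0225; ρ = a/3 = 0.3408
P₀ = 0.355152
Lq = P₀·a^c·ρ / (c!·(1−ρ)²) = 0.355152·1.06918·0.3408/(6·0.43448)
= 0.04965

Final: 0.04965


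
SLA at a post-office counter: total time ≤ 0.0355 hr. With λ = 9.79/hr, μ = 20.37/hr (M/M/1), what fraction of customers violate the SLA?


W ~ Exponential(μ−λ) for M/M/1.
μ − λ = 20.37 − 9.79 = 10.5800
P(W > t) = e^{−(μ−λ)t} = e^{−0.3756} = 0.686884

Final: 0.686884


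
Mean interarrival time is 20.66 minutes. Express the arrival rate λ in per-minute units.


λ = 1/(interarrival time) in consistent units.
1 minute = 1 min, so λ = 1/20.66 = 0.04840 per minute

Final: 0.04840 /min


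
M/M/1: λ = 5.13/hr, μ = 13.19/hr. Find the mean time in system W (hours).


W = 1/(μ−λ) = 1/(13.19 − 5.13) = 1/8.06 = 0.1241 hr

Final: 0.1241 hr


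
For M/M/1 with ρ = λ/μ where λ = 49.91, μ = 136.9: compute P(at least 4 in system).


ρ = 49.91/136.9 = 0.3646
P(N ≥ n) = ρ^n = 0.3646^4 = 0.017666

Final: 0.017666


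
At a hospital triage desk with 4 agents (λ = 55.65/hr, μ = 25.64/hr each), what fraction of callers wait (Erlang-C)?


a = λ/μ = 2.1704; ρ = a/4 = 0.5426
P₀ = 0.108091 (from M/M/c formula)
C(c,a) = [a^c/(c!(1−ρ))]·P₀ = [22.19160/(24·0.4574)]·0.108091
= 2.02158·0.108091 = 0.218513

Final: 0.218513


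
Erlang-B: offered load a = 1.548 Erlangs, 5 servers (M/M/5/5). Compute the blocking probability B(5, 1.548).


B(c,a) = (a^c/c!) / Σ_{k=0}^{c} a^k/k!
a^5/5! = 0.074075
Σ terms (k=0..5): 1.00000 + 1.54800 + 1.19815 + 0.61825 + 0.23926 + 0.07408 = 4.677735
B = 0.074075/4.677735 = 0.015836

Final: 0.015836


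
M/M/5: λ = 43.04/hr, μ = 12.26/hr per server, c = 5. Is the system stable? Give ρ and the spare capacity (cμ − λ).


Total capacity cμ = 5·12.26 = 61.30/hr
ρ = λ/(cμ) = 43.04/61.30 = 0.7021
Stable ⇔ ρ < 1: YES
Spare capacity = cμ − λ = 61.30 − 43.04 = 18.26/hr

Final: ρ = 0.7021; stable; margin = 18.26/hr


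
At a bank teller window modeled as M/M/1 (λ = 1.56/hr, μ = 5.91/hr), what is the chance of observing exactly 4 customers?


ρ = 1.56/5.91 = 0.2640
P_n = (1−ρ)·ρ^n = (1 − 0.2640)·0.2640^4 = 0.7360·0.004855 = 0.003573

Final: 0.003573


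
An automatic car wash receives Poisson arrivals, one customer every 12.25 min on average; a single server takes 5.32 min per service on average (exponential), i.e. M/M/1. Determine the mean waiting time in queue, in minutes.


λ = 60/12.25 = 4.8980 /hr
μ = 60/5.32 = 11.2782 /hr
ρ = λ/μ = 4.8980/11.2782 = 0.4343
Wq = ρ/(μ−λ) = 0.4343/(11.2782−4.8980) = 0.06807 hr
In minutes: 0.06807·60 = 4.084 min

Final: 4.084 min


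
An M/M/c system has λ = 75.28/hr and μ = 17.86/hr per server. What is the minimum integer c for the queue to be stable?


Stability requires cμ > λ ⇔ c > λ/μ.
λ/μ = 75.28/17.86 = 4.2150
Minimum integer c = ⌊4.2150⌋ + 1 = 5
Check: 5·17.86 = 89.30 > 75.28, while 4·17.86 = 71.44 ≤ 75.28

Final: 5 servers


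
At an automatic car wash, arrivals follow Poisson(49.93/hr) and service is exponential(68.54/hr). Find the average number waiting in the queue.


ρ = 49.93/68.54 = 0.7285
Lq = ρ²/(1−ρ) = 0.5307/0.2715 = 1.9545

Final: 1.9545


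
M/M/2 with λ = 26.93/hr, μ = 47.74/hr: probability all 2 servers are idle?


a = λ/μ = 26.93/47.74 = 0.5641; ρ = a/c = 0.2820
Σ_{k=0}^{1} a^k/k! (terms k=0..1) = 1.00000 + 0.56410 = 1.56410
Tail: a^2/(2!(1−ρ)) = 0.31821/(2·0.7180) = 0.22161
P₀ = 1/(1.56410 + 0.22161) = 1/1.78570 = 0.560003

Final: 0.560003


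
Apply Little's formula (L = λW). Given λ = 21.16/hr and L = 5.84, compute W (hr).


W = L/λ = 5.84/21.16 = 0.2760 hr

Final: 0.2760 hr


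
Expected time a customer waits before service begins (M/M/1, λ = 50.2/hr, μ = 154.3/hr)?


ρ = 50.2/154.3 = 0.3253
Wq = ρ/(μ−λ) = 0.3253/(154.3 − 50.2) = 0.3253/104.10 = 0.003125 hr

Final: 0.003125 hr


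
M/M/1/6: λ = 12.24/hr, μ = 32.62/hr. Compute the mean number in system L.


ρ = 12.24/32.62 = 0.3752
L = ρ[1 − (K+1)ρ^K + Kρ^(K+1)] / [(1−ρ)(1−ρ^(K+1))]
Numerator: 0.3752·(1 − 7·0.002791 + 6·0.001047) = 0.370257
Denominator: (0.6248)·(0.998953) = 0.624116
L = 0.370257/0.624116 = 0.5932

Final: 0.5932


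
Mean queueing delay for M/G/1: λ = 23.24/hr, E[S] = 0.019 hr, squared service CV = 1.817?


ρ = λ·E[S] = 23.24·0.019 = 0.4416
E[S²] = E[S]²(1+C_s²) = 0.019²·(1+1.817) = 0.001017
Wq = λ·E[S²]/(2(1−ρ)) = 23.24·0.001017/(2·0.5584) = 0.02116 hr

Final: 0.02116 hr


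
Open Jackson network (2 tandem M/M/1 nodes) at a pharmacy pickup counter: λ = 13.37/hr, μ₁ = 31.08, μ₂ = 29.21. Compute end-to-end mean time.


Each node sees arrival rate λ = 13.37/hr (tandem ⇒ throughput preserved).
W₁ = 1/(μ₁−λ) = 1/(31.08−13.37) = 0.05647 hr
W₂ = 1/(μ₂−λ) = 1/(29.21−13.37) = 0.06313 hr
W_total = W₁ + W₂ = 0.05647 + 0.06313 = 0.11960 hr

Final: 0.11960 hr


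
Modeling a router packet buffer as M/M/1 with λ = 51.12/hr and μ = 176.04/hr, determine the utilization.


ρ = λ/μ = 51.12/176.04 = 0.2904

Final: 0.2904


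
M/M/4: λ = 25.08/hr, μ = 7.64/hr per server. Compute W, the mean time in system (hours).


a = 3.2827; ρ = 0.8207; P₀ = 0.023502
Lq = P₀·a^c·ρ/(c!(1−ρ)²) = 2.90230
Wq = Lq/λ = 2.90230/25.08 = 0.11572 hr
W = Wq + 1/μ = 0.11572 + 0.13089 = 0.24661 hr

Final: 0.24661 hr


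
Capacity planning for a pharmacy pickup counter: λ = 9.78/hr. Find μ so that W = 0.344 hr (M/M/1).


W = 1/(μ−λ) ⇒ μ − λ = 1/W = 1/0.344 = 2.9070
μ = λ + 1/W = 9.78 + 2.9070 = 12.6870 per hr

Final: 12.6870 /hr


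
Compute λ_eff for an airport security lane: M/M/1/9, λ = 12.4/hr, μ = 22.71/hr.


ρ = 0.5460; P_K = (1−ρ)ρ^9/(1−ρ^10) = 0.001963
λ_eff = λ(1 − P_K) = 12.4·(1 − 0.001963) = 12.4·0.998037 = 12.3757 /hr

Final: 12.3757 /hr


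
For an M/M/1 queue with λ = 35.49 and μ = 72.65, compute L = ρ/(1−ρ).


ρ = λ/μ = 35.49/72.65 = 0.4885
L = ρ/(1−ρ) = 0.4885/(1 − 0.4885) = 0.4885/0.5115 = 0.9551

Final: 0.9551


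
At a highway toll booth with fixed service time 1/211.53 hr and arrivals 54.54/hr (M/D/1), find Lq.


ρ = 54.54/211.53 = 0.2578
M/D/1: Lq = ρ²/(2(1−ρ)) = 0.06648/(2·0.7422) = 0.04479

Final: 0.04479


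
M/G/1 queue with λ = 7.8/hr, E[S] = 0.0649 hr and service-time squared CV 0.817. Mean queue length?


ρ = λ·E[S] = 7.8·0.0649 = 0.5062
Lq = ρ²(1+C_s²)/(2(1−ρ)) = 0.2563·(1+0.817)/(2·0.4938)
= 0.2563·1.8170/0.9876 = 0.47149

Final: 0.47149


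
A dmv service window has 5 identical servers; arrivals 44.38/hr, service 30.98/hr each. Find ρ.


ρ = λ/(cμ) = 44.38/(5·30.98) = 44.38/154.90 = 0.2865

Final: 0.2865


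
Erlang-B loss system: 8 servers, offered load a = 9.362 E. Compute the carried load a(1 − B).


B(8,9.362) = 0.307496 (Erlang-B)
Carried load = a(1 − B) = 9.362·(1 − 0.307496) = 9.362·0.692504 = 6.4832 E

Final: 6.4832 Erlangs


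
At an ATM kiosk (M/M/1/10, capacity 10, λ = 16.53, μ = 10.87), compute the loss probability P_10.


ρ = λ/μ = 16.53/10.87 = 1.5207
P_K = (1−ρ)ρ^K/(1−ρ^(K+1)) = (-0.5207·66.135265)/(1 − 100.571842)
= -34.436577/-99.571842 = 0.345847

Final: 0.345847


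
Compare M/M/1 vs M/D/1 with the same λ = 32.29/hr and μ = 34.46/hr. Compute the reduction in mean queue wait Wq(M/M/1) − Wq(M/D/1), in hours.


ρ = 32.29/34.46 = 0.9370
Wq(M/M/1) = ρ/(μ−λ) = 0.9370/2.17 = 0.43181 hr
Wq(M/D/1) = ρ/(2(μ−λ)) = 0.21591 hr
Savings = 0.43181 − 0.21591 = 0.21591 hr

Final: 0.21591 hr


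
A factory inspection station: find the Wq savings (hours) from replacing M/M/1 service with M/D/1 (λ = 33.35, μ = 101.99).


ρ = 33.35/101.99 = 0.3270
Wq(M/M/1) = ρ/(μ−λ) = 0.3270/68.64 = 0.004764 hr
Wq(M/D/1) = ρ/(2(μ−λ)) = 0.002382 hr
Savings = 0.004764 − 0.002382 = 0.002382 hr

Final: 0.002382 hr


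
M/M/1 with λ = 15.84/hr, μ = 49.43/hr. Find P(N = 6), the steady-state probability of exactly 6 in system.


ρ = 15.84/49.43 = 0.3205
P_n = (1−ρ)·ρ^n = (1 − 0.3205)·0.3205^6 = 0.6795·0.001083 = 0.0007359

Final: 0.0007359


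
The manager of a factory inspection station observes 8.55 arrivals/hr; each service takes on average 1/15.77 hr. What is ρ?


ρ = λ/μ = 8.55/15.77 = 0.5422

Final: 0.5422


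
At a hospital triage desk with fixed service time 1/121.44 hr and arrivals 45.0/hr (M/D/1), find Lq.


ρ = 45.0/121.44 = 0.3706
M/D/1: Lq = ρ²/(2(1−ρ)) = 0.1373/(2·0.6294) = 0.10907

Final: 0.10907


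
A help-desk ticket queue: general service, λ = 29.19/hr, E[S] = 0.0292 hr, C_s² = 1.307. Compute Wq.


ρ = λ·E[S] = 29.19·0.0292 = 0.8523
E[S²] = E[S]²(1+C_s²) = 0.0292²·(1+1.307) = 0.001967
Wq = λ·E[S²]/(2(1−ρ)) = 29.19·0.001967/(2·0.1477) = 0.19444 hr

Final: 0.19444 hr


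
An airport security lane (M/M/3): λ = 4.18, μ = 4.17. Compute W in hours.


a = 1.0024; ρ = 0.3341; P₀ = 0.362726
Lq = P₀·a^c·ρ/(c!(1−ρ)²) = 0.04589
Wq = Lq/λ = 0.04589/4.18 = 0.01098 hr
W = Wq + 1/μ = 0.01098 + 0.23981 = 0.25079 hr

Final: 0.25079 hr


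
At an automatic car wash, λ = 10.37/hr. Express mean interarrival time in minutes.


Mean interarrival time = 1/λ = 1/10.37 hour = 0.09643 hour
In minutes: 0.09643 × 60 = 5.7859 min

Final: 5.7859 min


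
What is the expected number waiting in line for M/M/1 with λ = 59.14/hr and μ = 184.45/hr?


ρ = 59.14/184.45 = 0.3206
Lq = ρ²/(1−ρ) = 0.1028/0.6794 = 0.1513

Final: 0.1513


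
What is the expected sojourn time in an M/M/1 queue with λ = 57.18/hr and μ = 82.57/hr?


W = 1/(μ−λ) = 1/(82.57 − 57.18) = 1/25.39 = 0.03939 hr

Final: 0.03939 hr


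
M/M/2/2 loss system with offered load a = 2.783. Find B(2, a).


B(c,a) = (a^c/c!) / Σ_{k=0}^{c} a^k/k!
a^2/2! = 3.872544
Σ terms (k=0..2): 1.00000 + 2.78300 + 3.87254 = 7.655544
B = 3.872544/7.655544 = 0.505848

Final: 0.505848


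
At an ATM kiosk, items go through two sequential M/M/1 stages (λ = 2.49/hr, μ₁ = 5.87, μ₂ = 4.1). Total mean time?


Each node sees arrival rate λ = 2.49/hr (tandem ⇒ throughput preserved).
W₁ = 1/(μ₁−λ) = 1/(5.87−2.49) = 0.29586 hr
W₂ = 1/(μ₂−λ) = 1/(4.1−2.49) = 0.62112 hr
W_total = W₁ + W₂ = 0.29586 + 0.62112 = 0.91698 hr

Final: 0.91698 hr


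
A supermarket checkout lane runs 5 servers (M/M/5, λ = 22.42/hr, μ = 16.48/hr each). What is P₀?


a = λ/μ = 22.42/16.48 = 1.3604; ρ = a/c = 0.2721
Σ_{k=0}^{4} a^k/k! (terms k=0..4) = 1.00000 + 1.36044 + 0.92539 + 0.41965 + 0.14273 = 3.84820
Tail: a^5/(5!(1−ρ)) = 4.66007/(120·0.7279) = 0.05335
P₀ = 1/(3.84820 + 0.05335) = 1/3.90155 = 0.256308

Final: 0.256308


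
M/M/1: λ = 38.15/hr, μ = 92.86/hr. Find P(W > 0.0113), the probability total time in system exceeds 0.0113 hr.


W ~ Exponential(μ−λ) for M/M/1.
μ − λ = 92.86 − 38.15 = 54.7100
P(W > t) = e^{−(μ−λ)t} = e^{−0.6182} = 0.538901

Final: 0.538901


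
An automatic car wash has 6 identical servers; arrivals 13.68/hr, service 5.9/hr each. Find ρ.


ρ = λ/(cμ) = 13.68/(6·5.9) = 13.68/35.40 = 0.3864

Final: 0.3864


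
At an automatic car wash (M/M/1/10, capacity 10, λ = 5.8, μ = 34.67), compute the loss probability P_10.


ρ = λ/μ = 5.8/34.67 = 0.1673
P_K = (1−ρ)ρ^K/(1−ρ^(K+1)) = (0.8327·0.00000001717)/(1 − 0.000000002872)
= 0.00000001430/1.000000 = 0.00000001430

Final: 0.00000001430


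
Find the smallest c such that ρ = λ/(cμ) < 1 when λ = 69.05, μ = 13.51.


Stability requires cμ > λ ⇔ c > λ/μ.
λ/μ = 69.05/13.51 = 5.1110
Minimum integer c = ⌊5.1110⌋ + 1 = 6
Check: 6·13.51 = 81.06 > 69.05, while 5·13.51 = 67.55 ≤ 69.05

Final: 6 servers


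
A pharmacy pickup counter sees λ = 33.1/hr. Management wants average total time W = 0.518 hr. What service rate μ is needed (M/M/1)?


W = 1/(μ−λ) ⇒ μ − λ = 1/W = 1/0.518 = 1.9305
μ = λ + 1/W = 33.1 + 1.9305 = 35.0305 per hr

Final: 35.0305 /hr


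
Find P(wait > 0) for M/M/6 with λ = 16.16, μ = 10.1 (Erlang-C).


a = λ/μ = 1.6000; ρ = a/6 = 0.2667
P₀ = 0.201821 (from M/M/c formula)
C(c,a) = [a^c/(c!(1−ρ))]·P₀ = [16.77722/(720·0.7333)]·0.201821
= 0.03178·0.201821 = 0.006413

Final: 0.006413


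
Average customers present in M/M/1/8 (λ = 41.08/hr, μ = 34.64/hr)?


ρ = 41.08/34.64 = 1.1859
L = ρ[1 − (K+1)ρ^K + Kρ^(K+1)] / [(1−ρ)(1−ρ^(K+1))]
Numerator: 1.1859·(1 − 9·3.912194 + 8·4.639519) = 3.446740
Denominator: (-0.1859)·(-3.639519) = 0.676631
L = 3.446740/0.676631 = 5.0940

Final: 5.0940


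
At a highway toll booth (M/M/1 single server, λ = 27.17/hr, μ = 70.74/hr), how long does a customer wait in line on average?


ρ = 27.17/70.74 = 0.3841
Wq = ρ/(μ−λ) = 0.3841/(70.74 − 27.17) = 0.3841/43.57 = 0.008815 hr

Final: 0.008815 hr


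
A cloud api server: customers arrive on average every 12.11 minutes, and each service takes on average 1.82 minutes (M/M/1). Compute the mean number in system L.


λ = 60/12.11 = 4.9546 /hr
μ = 60/1.82 = 32.9670 /hr
ρ = λ/μ = 4.9546/32.9670 = 0.1503
L = ρ/(1−ρ) = 0.1503/0.8497 = 0.1769

Final: 0.1769


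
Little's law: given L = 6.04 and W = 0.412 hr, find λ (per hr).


λ = L/W = 6.04/0.412 = 14.6602 /hr

Final: 14.6602 /hr


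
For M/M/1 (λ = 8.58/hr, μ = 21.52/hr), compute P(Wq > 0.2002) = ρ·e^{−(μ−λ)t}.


ρ = 8.58/21.52 = 0.3987
P(Wq > t) = ρ·e^{−(μ−λ)t} = 0.3987·e^{−2.5906}
= 0.3987·0.074976 = 0.029893

Final: 0.029893


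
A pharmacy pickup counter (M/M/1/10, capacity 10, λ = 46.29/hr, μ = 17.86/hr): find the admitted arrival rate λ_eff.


ρ = 2.5918; P_K = (1−ρ)ρ^10/(1−ρ^11) = 0.614189
λ_eff = λ(1 − P_K) = 46.29·(1 − 0.614189) = 46.29·0.385811 = 17.8592 /hr

Final: 17.8592 /hr


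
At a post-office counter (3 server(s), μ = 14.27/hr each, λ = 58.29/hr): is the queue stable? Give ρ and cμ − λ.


Total capacity cμ = 3·14.27 = 42.81/hr
ρ = λ/(cμ) = 58.29/42.81 = 1.3616
Stable ⇔ ρ < 1: NO
Spare capacity = cμ − λ = 42.81 − 58.29 = -15.48/hr

Final: ρ = 1.3616; unstable; margin = -15.48/hr


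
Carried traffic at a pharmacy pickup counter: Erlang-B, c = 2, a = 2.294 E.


B(2,2.294) = 0.444071 (Erlang-B)
Carried load = a(1 − B) = 2.294·(1 − 0.444071) = 2.294·0.555929 = 1.2753 E

Final: 1.2753 Erlangs


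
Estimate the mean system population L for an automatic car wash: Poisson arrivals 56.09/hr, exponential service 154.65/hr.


ρ = λ/μ = 56.09/154.65 = 0.3627
L = ρ/(1−ρ) = 0.3627/(1 − 0.3627) = 0.3627/0.6373 = 0.5691

Final: 0.5691


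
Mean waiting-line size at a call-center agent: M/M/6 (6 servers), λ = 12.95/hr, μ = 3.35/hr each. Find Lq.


a = λ/μ = 3.8657; ρ = a/6 = 0.6443
P₀ = 0.019421
Lq = P₀·a^c·ρ / (c!·(1−ρ)²) = 0.019421·3336.95053·0.6443/(720·0.12654)
= 0.45828

Final: 0.45828


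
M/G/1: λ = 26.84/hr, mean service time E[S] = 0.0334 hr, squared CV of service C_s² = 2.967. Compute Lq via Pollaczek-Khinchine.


ρ = λ·E[S] = 26.84·0.0334 = 0.8965
Lq = ρ²(1+C_s²)/(2(1−ρ)) = 0.8036·(1+2.967)/(2·0.1035)
= 0.8036·3.9670/0.2071 = 15.39449

Final: 15.39449


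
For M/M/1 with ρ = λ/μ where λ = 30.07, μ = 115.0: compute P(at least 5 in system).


ρ = 30.07/115.0 = 0.2615
P(N ≥ n) = ρ^n = 0.2615^5 = 0.001222

Final: 0.001222


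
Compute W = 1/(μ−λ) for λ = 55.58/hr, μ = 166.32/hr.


W = 1/(μ−λ) = 1/(166.32 − 55.58) = 1/110.74 = 0.009030 hr

Final: 0.009030 hr


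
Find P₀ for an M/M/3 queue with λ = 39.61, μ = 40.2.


a = λ/μ = 39.61/40.2 = 0.9853; ρ = a/c = 0.3284
Σ_{k=0}^{2} a^k/k! (terms k=0..2) = 1.00000 + 0.98532 + 0.48543 = 2.47075
Tail: a^3/(3!(1−ρ)) = 0.95661/(6·0.6716) = 0.23741
P₀ = 1/(2.47075 + 0.23741) = 1/2.70817 = 0.369254

Final: 0.369254


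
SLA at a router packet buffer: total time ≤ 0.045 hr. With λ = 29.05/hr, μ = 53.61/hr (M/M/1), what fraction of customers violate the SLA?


W ~ Exponential(μ−λ) for M/M/1.
μ − λ = 53.61 − 29.05 = 24.5600
P(W > t) = e^{−(μ−λ)t} = e^{−1.1052} = 0.331145

Final: 0.331145


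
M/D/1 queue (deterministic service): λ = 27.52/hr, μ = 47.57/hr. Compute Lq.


ρ = 27.52/47.57 = 0.5785
M/D/1: Lq = ρ²/(2(1−ρ)) = 0.3347/(2·0.4215) = 0.39703

Final: 0.39703


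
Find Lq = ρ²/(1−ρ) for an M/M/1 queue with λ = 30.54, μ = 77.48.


ρ = 30.54/77.48 = 0.3942
Lq = ρ²/(1−ρ) = 0.1554/0.6058 = 0.2565

Final: 0.2565


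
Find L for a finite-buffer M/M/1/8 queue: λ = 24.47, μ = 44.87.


ρ = 24.47/44.87 = 0.5454
L = ρ[1 − (K+1)ρ^K + Kρ^(K+1)] / [(1−ρ)(1−ρ^(K+1))]
Numerator: 0.5454·(1 − 9·0.007824 + 8·0.004267) = 0.525567
Denominator: (0.4546)·(0.995733) = 0.452707
L = 0.525567/0.452707 = 1.1609

Final: 1.1609


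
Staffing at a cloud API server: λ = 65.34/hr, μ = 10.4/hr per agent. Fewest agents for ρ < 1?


Stability requires cμ > λ ⇔ c > λ/μ.
λ/μ = 65.34/10.4 = 6.2827
Minimum integer c = ⌊6.2827⌋ + 1 = 7
Check: 7·10.4 = 72.80 > 65.34, while 6·10.4 = 62.40 ≤ 65.34

Final: 7 servers


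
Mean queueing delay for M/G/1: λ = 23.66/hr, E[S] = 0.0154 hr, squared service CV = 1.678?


ρ = λ·E[S] = 23.66·0.0154 = 0.3644
E[S²] = E[S]²(1+C_s²) = 0.0154²·(1+1.678) = 0.0006351
Wq = λ·E[S²]/(2(1−ρ)) = 23.66·0.0006351/(2·0.6356) = 0.01182 hr

Final: 0.01182 hr


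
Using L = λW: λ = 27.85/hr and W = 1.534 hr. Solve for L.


L = λW = 27.85·1.534 = 42.7219

Final: 42.7219


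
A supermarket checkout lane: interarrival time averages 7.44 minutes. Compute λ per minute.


λ = 1/(interarrival time) in consistent units.
1 minute = 1 min, so λ = 1/7.44 = 0.1344 per minute

Final: 0.1344 /min


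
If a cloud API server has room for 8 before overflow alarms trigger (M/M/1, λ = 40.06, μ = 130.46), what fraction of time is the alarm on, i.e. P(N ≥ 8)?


ρ = 40.06/130.46 = 0.3071
P(N ≥ n) = ρ^n = 0.3071^8 = 0.00007904

Final: 0.00007904


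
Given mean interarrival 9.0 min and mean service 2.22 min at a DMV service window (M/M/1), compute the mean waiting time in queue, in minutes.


λ = 60/9.0 = 6.6667 /hr
μ = 60/2.22 = 27.0270 /hr
ρ = λ/μ = 6.6667/27.0270 = 0.2467
Wq = ρ/(μ−λ) = 0.2467/(27.0270−6.6667) = 0.01212 hr
In minutes: 0.01212·60 = 0.7269 min

Final: 0.7269 min


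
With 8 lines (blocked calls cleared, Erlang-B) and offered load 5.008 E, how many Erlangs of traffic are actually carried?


B(8,5.008) = 0.070424 (Erlang-B)
Carried load = a(1 − B) = 5.008·(1 − 0.070424) = 5.008·0.929576 = 4.6553 E

Final: 4.6553 Erlangs
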